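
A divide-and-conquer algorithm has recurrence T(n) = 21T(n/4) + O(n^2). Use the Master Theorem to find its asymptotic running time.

Master Theorem for T(n) = 21T(n/4) + O(n^2):

a = 21, b = 4, c = 2
log_b(a) = log_4(21) = 2.1962

Case 1: c = 2 < log_4(21) = 2.1962
T(n) = O(n^(log_4 21))

For T(n) = 21T(n/4) + O(n^2): log_4(21) = 2.1962. This is Case 1 of the Master Theorem (c < log_b(a), work dominated by leaves), giving O(n^(log_4 21)).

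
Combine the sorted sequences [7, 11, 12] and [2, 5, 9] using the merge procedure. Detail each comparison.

Merging process:

Compare 7 vs 2: take 2 from right. Merged: [2]
Compare 7 vs 5: take 5 from right. Merged: [2, 5]
Compare 7 vs 9: take 7 from left. Merged: [2, 5, 7]
Compare 11 vs 9: take 9 from right. Merged: [2, 5, 7, 9]
Append remaining from left: [11, 12]. Merged: [2, 5, 7, 9, 11, 12]

Final merged array: [2, 5, 7, 9, 11, 12]
Total comparisons: 4

The merged array is [2, 5, 7, 9, 11, 12], requiring 4 comparisons. The merge step runs in O(n) time where n is the total number of elements.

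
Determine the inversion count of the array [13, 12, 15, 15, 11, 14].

Finding inversions in [13, 12, 15, 15, 11, 14]:

(0, 1): arr[0]=13 > arr[1]=12
(0, 4): arr[0]=13 > arr[4]=11
(1, 4): arr[1]=12 > arr[4]=11
(2, 4): arr[2]=15 > arr[4]=11
(2, 5): arr[2]=15 > arr[5]=14
(3, 4): arr[3]=15 > arr[4]=11
(3, 5): arr[3]=15 > arr[5]=14

Total inversions: 7

The array has 7 inversion(s): (0,1), (0,4), (1,4), (2,4), (2,5), (3,4), (3,5). Each pair (i,j) satisfies i < j and arr[i] > arr[j].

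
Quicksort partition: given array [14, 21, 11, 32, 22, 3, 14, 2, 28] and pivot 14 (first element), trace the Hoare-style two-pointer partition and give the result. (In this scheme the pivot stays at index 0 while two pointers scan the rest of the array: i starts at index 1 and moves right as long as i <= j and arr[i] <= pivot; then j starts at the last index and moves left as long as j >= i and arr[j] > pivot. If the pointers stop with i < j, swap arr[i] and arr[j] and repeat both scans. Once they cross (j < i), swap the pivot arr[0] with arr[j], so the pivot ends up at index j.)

Hoare-style two-pointer partition with pivot = 14:

Initial array: [14, 21, 11, 32, 22, 3, 14, 2, 28]

Pointers start at i = 1, j = 8.
i stops at index 1 (arr[1]=21 > 14), j stops at index 7 (arr[7]=2 <= 14): swap arr[1] and arr[7], array becomes [14, 2, 11, 32, 22, 3, 14, 21, 28]
i stops at index 3 (arr[3]=32 > 14), j stops at index 6 (arr[6]=14 <= 14): swap arr[3] and arr[6], array becomes [14, 2, 11, 14, 22, 3, 32, 21, 28]
i stops at index 4 (arr[4]=22 > 14), j stops at index 5 (arr[5]=3 <= 14): swap arr[4] and arr[5], array becomes [14, 2, 11, 14, 3, 22, 32, 21, 28]
i ends at 5, j ends at 4: the pointers have crossed (j < i), so scanning stops.

Swap pivot arr[0] with arr[4] to place pivot at position 4: [3, 2, 11, 14, 14, 22, 32, 21, 28]
Pivot position: 4

After partitioning with pivot 14, the array becomes [3, 2, 11, 14, 14, 22, 32, 21, 28]. The pivot is placed at index 4. All elements to the left of the pivot are <= 14, and all elements to the right are > 14.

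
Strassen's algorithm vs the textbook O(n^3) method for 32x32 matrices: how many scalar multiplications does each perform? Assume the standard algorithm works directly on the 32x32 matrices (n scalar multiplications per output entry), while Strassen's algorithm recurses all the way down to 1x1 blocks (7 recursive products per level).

Matrix multiplication for 32x32 matrices:

Standard algorithm: 32^3 = 32768 multiplications
Strassen's algorithm: 7^(log2(32)) = 7^5 = 16807 multiplications
Savings: 32768 - 16807 = 15961 multiplications

Standard: 32768 multiplications (32^3). Strassen: 16807 multiplications (7^5). Strassen reduces 8 recursive multiplications to 7 at each level.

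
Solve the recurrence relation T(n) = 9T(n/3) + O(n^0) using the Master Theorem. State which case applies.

Master Theorem for T(n) = 9T(n/3) + O(n^0):

a = 9, b = 3, c = 0
log_b(a) = log_3(9) = 2.0000

Case 1: c = 0 < log_3(9) = 2.0000
T(n) = O(n^(log_3 9)) = O(n^2)

For T(n) = 9T(n/3) + O(n^0): log_3(9) = 2.0000. This is Case 1 of the Master Theorem (c < log_b(a), work dominated by leaves), giving O(n^2).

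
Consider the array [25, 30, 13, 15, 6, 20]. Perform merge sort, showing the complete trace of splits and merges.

Merge sort trace:

Split: [25, 30, 13, 15, 6, 20] -> [25, 30, 13] and [15, 6, 20]
  Split: [25, 30, 13] -> [25] and [30, 13]
    Split: [30, 13] -> [30] and [13]
    Merge: [30] + [13] -> [13, 30]
  Merge: [25] + [13, 30] -> [13, 25, 30]
  Split: [15, 6, 20] -> [15] and [6, 20]
    Split: [6, 20] -> [6] and [20]
    Merge: [6] + [20] -> [6, 20]
  Merge: [15] + [6, 20] -> [6, 15, 20]
Merge: [13, 25, 30] + [6, 15, 20] -> [6, 13, 15, 20, 25, 30]

Final sorted array: [6, 13, 15, 20, 25, 30]

The merge sort proceeds by recursively splitting the array and merging sorted halves.
After all merges, the sorted array is [6, 13, 15, 20, 25, 30].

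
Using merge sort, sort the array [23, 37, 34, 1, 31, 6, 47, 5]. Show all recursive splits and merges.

Merge sort trace:

Split: [23, 37, 34, 1, 31, 6, 47, 5] -> [23, 37, 34, 1] and [31, 6, 47, 5]
  Split: [23, 37, 34, 1] -> [23, 37] and [34, 1]
    Split: [23, 37] -> [23] and [37]
    Merge: [23] + [37] -> [23, 37]
    Split: [34, 1] -> [34] and [1]
    Merge: [34] + [1] -> [1, 34]
  Merge: [23, 37] + [1, 34] -> [1, 23, 34, 37]
  Split: [31, 6, 47, 5] -> [31, 6] and [47, 5]
    Split: [31, 6] -> [31] and [6]
    Merge: [31] + [6] -> [6, 31]
    Split: [47, 5] -> [47] and [5]
    Merge: [47] + [5] -> [5, 47]
  Merge: [6, 31] + [5, 47] -> [5, 6, 31, 47]
Merge: [1, 23, 34, 37] + [5, 6, 31, 47] -> [1, 5, 6, 23, 31, 34, 37, 47]

Final sorted array: [1, 5, 6, 23, 31, 34, 37, 47]

The merge sort proceeds by recursively splitting the array and merging sorted halves.
After all merges, the sorted array is [1, 5, 6, 23, 31, 34, 37, 47].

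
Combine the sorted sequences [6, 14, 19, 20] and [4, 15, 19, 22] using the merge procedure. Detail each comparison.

Merging process:

Compare 6 vs 4: take 4 from right. Merged: [4]
Compare 6 vs 15: take 6 from left. Merged: [4, 6]
Compare 14 vs 15: take 14 from left. Merged: [4, 6, 14]
Compare 19 vs 15: take 15 from right. Merged: [4, 6, 14, 15]
Compare 19 vs 19: take 19 from left. Merged: [4, 6, 14, 15, 19]
Compare 20 vs 19: take 19 from right. Merged: [4, 6, 14, 15, 19, 19]
Compare 20 vs 22: take 20 from left. Merged: [4, 6, 14, 15, 19, 19, 20]
Append remaining from right: [22]. Merged: [4, 6, 14, 15, 19, 19, 20, 22]

Final merged array: [4, 6, 14, 15, 19, 19, 20, 22]
Total comparisons: 7

The merged array is [4, 6, 14, 15, 19, 19, 20, 22], requiring 7 comparisons. The merge step runs in O(n) time where n is the total number of elements.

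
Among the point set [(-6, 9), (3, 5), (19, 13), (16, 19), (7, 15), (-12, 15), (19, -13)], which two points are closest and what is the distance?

Computing all pairwise distances among 7 points:

d((-6, 9), (3, 5)) = 9.8489
d((-6, 9), (19, 13)) = 25.318
d((-6, 9), (16, 19)) = 24.1661
d((-6, 9), (7, 15)) = 14.3178
d((-6, 9), (-12, 15)) = 8.4853
d((-6, 9), (19, -13)) = 33.3017
d((3, 5), (19, 13)) = 17.8885
d((3, 5), (16, 19)) = 19.105
d((3, 5), (7, 15)) = 10.7703
d((3, 5), (-12, 15)) = 18.0278
d((3, 5), (19, -13)) = 24.0832
d((19, 13), (16, 19)) = 6.7082 <-- minimum
d((19, 13), (7, 15)) = 12.1655
d((19, 13), (-12, 15)) = 31.0644
d((19, 13), (19, -13)) = 26.0
d((16, 19), (7, 15)) = 9.8489
d((16, 19), (-12, 15)) = 28.2843
d((16, 19), (19, -13)) = 32.1403
d((7, 15), (-12, 15)) = 19.0
d((7, 15), (19, -13)) = 30.4631
d((-12, 15), (19, -13)) = 41.7732

Closest pair: (19, 13) and (16, 19) with distance 6.7082

The closest pair is (19, 13) and (16, 19) with Euclidean distance 6.7082. For 7 points, brute-force pairwise comparison is shown above. For large n, the divide-and-conquer algorithm (sort by x, recurse on halves, check the dividing strip) achieves O(n log n).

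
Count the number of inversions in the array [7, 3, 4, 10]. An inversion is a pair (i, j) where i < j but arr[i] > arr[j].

Finding inversions in [7, 3, 4, 10]:

(0, 1): arr[0]=7 > arr[1]=3
(0, 2): arr[0]=7 > arr[2]=4

Total inversions: 2

The array has 2 inversion(s): (0,1), (0,2). Each pair (i,j) satisfies i < j and arr[i] > arr[j].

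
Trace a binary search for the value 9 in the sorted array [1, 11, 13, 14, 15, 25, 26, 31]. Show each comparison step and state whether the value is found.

Binary search for 9 in [1, 11, 13, 14, 15, 25, 26, 31]:

lo=0, hi=7, mid=3, arr[mid]=14 -> 14 > 9, search left half
lo=0, hi=2, mid=1, arr[mid]=11 -> 11 > 9, search left half
lo=0, hi=0, mid=0, arr[mid]=1 -> 1 < 9, search right half
lo=1 > hi=0, target 9 not found

Binary search determines that 9 is not in the array after 3 comparisons. The search space was exhausted without finding the target.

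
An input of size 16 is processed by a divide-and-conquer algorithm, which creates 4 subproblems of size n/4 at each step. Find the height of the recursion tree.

For divide and conquer with division factor 4:

Problem sizes at each level:
Level 0: 16
Level 1: 4
Level 2: 1

The root is level 0 and the size-1 base case is level 2 (the tree spans levels 0 through 2, i.e. 3 levels counting the root), so the depth is the number of divisions: log_4(16) = 2

The recursion tree depth is log_4(16) = 2. At each level, the problem size is divided by 4, so it takes 2 divisions to reduce to a base case of size 1. The algorithm makes 4 recursive calls at each level.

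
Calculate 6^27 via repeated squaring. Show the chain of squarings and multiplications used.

Computing 6^27 by squaring (build up from 6^1; each line after the first costs one multiplication):

6^1 = 6
6^2 = (6^1)^2 = 6^2 = 36
6^3 = 6 * 6^2 = 6 * 36 = 216
6^6 = (6^3)^2 = 216^2 = 46656
6^12 = (6^6)^2 = 46656^2 = 2176782336
6^13 = 6 * 6^12 = 6 * 2176782336 = 13060694016
6^26 = (6^13)^2 = 13060694016^2 = 170581728179578208256
6^27 = 6 * 6^26 = 6 * 170581728179578208256 = 1023490369077469249536

Result: 1023490369077469249536
Multiplications needed: 7 (7 lines after 6^1)

6^27 = 1023490369077469249536. Using exponentiation by squaring, this requires 7 multiplications. The key idea: if the exponent is even, square the half-power; if odd, multiply by the base once.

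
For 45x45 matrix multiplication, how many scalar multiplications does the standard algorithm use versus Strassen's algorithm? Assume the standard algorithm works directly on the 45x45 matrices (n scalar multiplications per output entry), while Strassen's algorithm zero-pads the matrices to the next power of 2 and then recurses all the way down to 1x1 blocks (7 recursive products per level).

Matrix multiplication for 45x45 matrices:

Strassen's algorithm requires power-of-2 dimensions. Pad 45x45 to 64x64 (next power of 2).

Standard algorithm: 45^3 = 91125 multiplications
Strassen's algorithm: 7^(log2(64)) = 7^6 = 117649 multiplications
Difference: 91125 - 117649 = -26524 (Strassen uses MORE here due to padding overhead — for small or just-over-power-of-2 n, padding can outweigh the per-level savings)

Standard: 91125 multiplications (45^3). Strassen: 117649 multiplications (7^6, after padding to 64x64). Strassen reduces 8 recursive multiplications to 7 at each level.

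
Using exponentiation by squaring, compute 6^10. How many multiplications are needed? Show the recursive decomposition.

Computing 6^10 by squaring (build up from 6^1; each line after the first costs one multiplication):

6^1 = 6
6^2 = (6^1)^2 = 6^2 = 36
6^4 = (6^2)^2 = 36^2 = 1296
6^5 = 6 * 6^4 = 6 * 1296 = 7776
6^10 = (6^5)^2 = 7776^2 = 60466176

Result: 60466176
Multiplications needed: 4 (4 lines after 6^1)

6^10 = 60466176. Using exponentiation by squaring, this requires 4 multiplications. The key idea: if the exponent is even, square the half-power; if odd, multiply by the base once.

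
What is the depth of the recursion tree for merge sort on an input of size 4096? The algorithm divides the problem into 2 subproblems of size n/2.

For divide and conquer with division factor 2:

Problem sizes at each level:
Level 0: 4096
Level 1: 2048
Level 2: 1024
Level 3: 512
Level 4: 256
Level 5: 128
Level 6: 64
Level 7: 32
Level 8: 16
Level 9: 8
Level 10: 4
Level 11: 2
Level 12: 1

The root is level 0 and the size-1 base case is level 12 (the tree spans levels 0 through 12, i.e. 13 levels counting the root), so the depth is the number of divisions: log_2(4096) = 12

The recursion tree depth is log_2(4096) = 12. At each level, the problem size is divided by 2, so it takes 12 divisions to reduce to a base case of size 1. The algorithm makes 2 recursive calls at each level.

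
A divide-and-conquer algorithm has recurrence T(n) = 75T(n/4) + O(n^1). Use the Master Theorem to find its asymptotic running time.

Master Theorem for T(n) = 75T(n/4) + O(n^1):

a = 75, b = 4, c = 1
log_b(a) = log_4(75) = 3.1144

Case 1: c = 1 < log_4(75) = 3.1144
T(n) = O(n^(log_4 75))

For T(n) = 75T(n/4) + O(n^1): log_4(75) = 3.1144. This is Case 1 of the Master Theorem (c < log_b(a), work dominated by leaves), giving O(n^(log_4 75)).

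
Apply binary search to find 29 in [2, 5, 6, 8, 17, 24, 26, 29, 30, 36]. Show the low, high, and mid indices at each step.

Binary search for 29 in [2, 5, 6, 8, 17, 24, 26, 29, 30, 36]:

lo=0, hi=9, mid=4, arr[mid]=17 -> 17 < 29, search right half
lo=5, hi=9, mid=7, arr[mid]=29 -> Found target at index 7!

Binary search finds 29 at index 7 after 2 comparisons. The search repeatedly halves the search space by comparing with the middle element.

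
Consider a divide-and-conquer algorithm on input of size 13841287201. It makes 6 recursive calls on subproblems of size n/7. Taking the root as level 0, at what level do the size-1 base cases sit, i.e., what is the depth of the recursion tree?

For divide and conquer with division factor 7:

Problem sizes at each level:
Level 0: 13841287201
Level 1: 1977326743
Level 2: 282475249
Level 3: 40353607
Level 4: 5764801
Level 5: 823543
Level 6: 117649
Level 7: 16807
Level 8: 2401
Level 9: 343
Level 10: 49
Level 11: 7
Level 12: 1

The root is level 0 and the size-1 base case is level 12 (the tree spans levels 0 through 12, i.e. 13 levels counting the root), so the depth is the number of divisions: log_7(13841287201) = 12

The recursion tree depth is log_7(13841287201) = 12. At each level, the problem size is divided by 7, so it takes 12 divisions to reduce to a base case of size 1. The algorithm makes 6 recursive calls at each level.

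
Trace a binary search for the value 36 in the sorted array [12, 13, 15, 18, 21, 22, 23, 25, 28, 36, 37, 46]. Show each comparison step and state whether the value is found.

Binary search for 36 in [12, 13, 15, 18, 21, 22, 23, 25, 28, 36, 37, 46]:

lo=0, hi=11, mid=5, arr[mid]=22 -> 22 < 36, search right half
lo=6, hi=11, mid=8, arr[mid]=28 -> 28 < 36, search right half
lo=9, hi=11, mid=10, arr[mid]=37 -> 37 > 36, search left half
lo=9, hi=9, mid=9, arr[mid]=36 -> Found target at index 9!

Binary search finds 36 at index 9 after 4 comparisons. The search repeatedly halves the search space by comparing with the middle element.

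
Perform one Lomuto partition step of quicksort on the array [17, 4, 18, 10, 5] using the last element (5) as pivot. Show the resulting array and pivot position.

Lomuto partition with pivot = 5:

Initial array: [17, 4, 18, 10, 5]

arr[0]=17 > 5: no swap
arr[1]=4 <= 5: swap with position 0, array becomes [4, 17, 18, 10, 5]
arr[2]=18 > 5: no swap
arr[3]=10 > 5: no swap

Place pivot at position 1: [4, 5, 18, 10, 17]
Pivot position: 1

After partitioning with pivot 5, the array becomes [4, 5, 18, 10, 17]. The pivot is placed at index 1. All elements to the left of the pivot are <= 5, and all elements to the right are > 5.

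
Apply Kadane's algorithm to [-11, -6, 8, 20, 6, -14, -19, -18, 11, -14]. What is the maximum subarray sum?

Using Kadane's algorithm on [-11, -6, 8, 20, 6, -14, -19, -18, 11, -14]:

Scanning through the array:
Position 1 (value -6): max_ending_here = -6, max_so_far = -6
Position 2 (value 8): max_ending_here = 8, max_so_far = 8
Position 3 (value 20): max_ending_here = 28, max_so_far = 28
Position 4 (value 6): max_ending_here = 34, max_so_far = 34
Position 5 (value -14): max_ending_here = 20, max_so_far = 34
Position 6 (value -19): max_ending_here = 1, max_so_far = 34
Position 7 (value -18): max_ending_here = -17, max_so_far = 34
Position 8 (value 11): max_ending_here = 11, max_so_far = 34
Position 9 (value -14): max_ending_here = -3, max_so_far = 34

Maximum subarray: [8, 20, 6]
Maximum sum: 34

The maximum subarray is [8, 20, 6] with sum 34. This subarray runs from index 2 to index 4.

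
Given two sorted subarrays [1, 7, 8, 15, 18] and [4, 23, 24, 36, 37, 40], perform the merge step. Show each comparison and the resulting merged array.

Merging process:

Compare 1 vs 4: take 1 from left. Merged: [1]
Compare 7 vs 4: take 4 from right. Merged: [1, 4]
Compare 7 vs 23: take 7 from left. Merged: [1, 4, 7]
Compare 8 vs 23: take 8 from left. Merged: [1, 4, 7, 8]
Compare 15 vs 23: take 15 from left. Merged: [1, 4, 7, 8, 15]
Compare 18 vs 23: take 18 from left. Merged: [1, 4, 7, 8, 15, 18]
Append remaining from right: [23, 24, 36, 37, 40]. Merged: [1, 4, 7, 8, 15, 18, 23, 24, 36, 37, 40]

Final merged array: [1, 4, 7, 8, 15, 18, 23, 24, 36, 37, 40]
Total comparisons: 6

The merged array is [1, 4, 7, 8, 15, 18, 23, 24, 36, 37, 40], requiring 6 comparisons. The merge step runs in O(n) time where n is the total number of elements.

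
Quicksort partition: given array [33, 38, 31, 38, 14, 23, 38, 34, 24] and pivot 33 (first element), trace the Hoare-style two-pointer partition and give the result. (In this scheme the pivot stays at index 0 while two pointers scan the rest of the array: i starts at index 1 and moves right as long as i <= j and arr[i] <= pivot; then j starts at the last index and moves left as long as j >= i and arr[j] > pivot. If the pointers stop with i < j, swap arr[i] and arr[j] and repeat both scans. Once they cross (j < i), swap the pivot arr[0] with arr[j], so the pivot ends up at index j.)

Hoare-style two-pointer partition with pivot = 33:

Initial array: [33, 38, 31, 38, 14, 23, 38, 34, 24]

Pointers start at i = 1, j = 8.
i stops at index 1 (arr[1]=38 > 33), j stops at index 8 (arr[8]=24 <= 33): swap arr[1] and arr[8], array becomes [33, 24, 31, 38, 14, 23, 38, 34, 38]
i stops at index 3 (arr[3]=38 > 33), j stops at index 5 (arr[5]=23 <= 33): swap arr[3] and arr[5], array becomes [33, 24, 31, 23, 14, 38, 38, 34, 38]
i ends at 5, j ends at 4: the pointers have crossed (j < i), so scanning stops.

Swap pivot arr[0] with arr[4] to place pivot at position 4: [14, 24, 31, 23, 33, 38, 38, 34, 38]
Pivot position: 4

After partitioning with pivot 33, the array becomes [14, 24, 31, 23, 33, 38, 38, 34, 38]. The pivot is placed at index 4. All elements to the left of the pivot are <= 33, and all elements to the right are > 33.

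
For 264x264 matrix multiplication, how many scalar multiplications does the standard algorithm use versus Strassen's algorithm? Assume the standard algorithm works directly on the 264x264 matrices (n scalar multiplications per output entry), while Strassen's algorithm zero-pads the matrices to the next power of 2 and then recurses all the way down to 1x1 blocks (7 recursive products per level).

Matrix multiplication for 264x264 matrices:

Strassen's algorithm requires power-of-2 dimensions. Pad 264x264 to 512x512 (next power of 2).

Standard algorithm: 264^3 = 18399744 multiplications
Strassen's algorithm: 7^(log2(512)) = 7^9 = 40353607 multiplications
Difference: 18399744 - 40353607 = -21953863 (Strassen uses MORE here due to padding overhead — for small or just-over-power-of-2 n, padding can outweigh the per-level savings)

Standard: 18399744 multiplications (264^3). Strassen: 40353607 multiplications (7^9, after padding to 512x512). Strassen reduces 8 recursive multiplications to 7 at each level.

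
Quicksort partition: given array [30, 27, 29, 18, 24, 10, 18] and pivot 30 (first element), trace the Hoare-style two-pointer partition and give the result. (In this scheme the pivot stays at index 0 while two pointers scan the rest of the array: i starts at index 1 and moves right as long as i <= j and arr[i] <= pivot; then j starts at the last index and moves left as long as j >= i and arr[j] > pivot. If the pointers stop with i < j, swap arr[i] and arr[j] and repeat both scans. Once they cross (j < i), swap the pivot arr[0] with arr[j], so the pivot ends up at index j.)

Hoare-style two-pointer partition with pivot = 30:

Initial array: [30, 27, 29, 18, 24, 10, 18]

Pointers start at i = 1, j = 6.
i ends at 7, j ends at 6: the pointers have crossed (j < i), so scanning stops.

Swap pivot arr[0] with arr[6] to place pivot at position 6: [18, 27, 29, 18, 24, 10, 30]
Pivot position: 6

After partitioning with pivot 30, the array becomes [18, 27, 29, 18, 24, 10, 30]. The pivot is placed at index 6. All elements to the left of the pivot are <= 30, and all elements to the right are > 30.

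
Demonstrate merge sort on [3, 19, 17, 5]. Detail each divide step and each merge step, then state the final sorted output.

Merge sort trace:

Split: [3, 19, 17, 5] -> [3, 19] and [17, 5]
  Split: [3, 19] -> [3] and [19]
  Merge: [3] + [19] -> [3, 19]
  Split: [17, 5] -> [17] and [5]
  Merge: [17] + [5] -> [5, 17]
Merge: [3, 19] + [5, 17] -> [3, 5, 17, 19]

Final sorted array: [3, 5, 17, 19]

The merge sort proceeds by recursively splitting the array and merging sorted halves.
After all merges, the sorted array is [3, 5, 17, 19].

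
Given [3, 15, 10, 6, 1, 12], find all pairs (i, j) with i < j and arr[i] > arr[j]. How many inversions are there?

Finding inversions in [3, 15, 10, 6, 1, 12]:

(0, 4): arr[0]=3 > arr[4]=1
(1, 2): arr[1]=15 > arr[2]=10
(1, 3): arr[1]=15 > arr[3]=6
(1, 4): arr[1]=15 > arr[4]=1
(1, 5): arr[1]=15 > arr[5]=12
(2, 3): arr[2]=10 > arr[3]=6
(2, 4): arr[2]=10 > arr[4]=1
(3, 4): arr[3]=6 > arr[4]=1

Total inversions: 8

The array has 8 inversion(s): (0,4), (1,2), (1,3), (1,4), (1,5), (2,3), (2,4), (3,4). Each pair (i,j) satisfies i < j and arr[i] > arr[j].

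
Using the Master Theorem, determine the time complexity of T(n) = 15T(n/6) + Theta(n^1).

Master Theorem for T(n) = 15T(n/6) + O(n^1):

a = 15, b = 6, c = 1
log_b(a) = log_6(15) = 1.5114

Case 1: c = 1 < log_6(15) = 1.5114
T(n) = O(n^(log_6 15))

For T(n) = 15T(n/6) + O(n^1): log_6(15) = 1.5114. This is Case 1 of the Master Theorem (c < log_b(a), work dominated by leaves), giving O(n^(log_6 15)).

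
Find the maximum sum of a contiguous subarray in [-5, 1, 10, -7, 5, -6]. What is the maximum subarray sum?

Using Kadane's algorithm on [-5, 1, 10, -7, 5, -6]:

Scanning through the array:
Position 1 (value 1): max_ending_here = 1, max_so_far = 1
Position 2 (value 10): max_ending_here = 11, max_so_far = 11
Position 3 (value -7): max_ending_here = 4, max_so_far = 11
Position 4 (value 5): max_ending_here = 9, max_so_far = 11
Position 5 (value -6): max_ending_here = 3, max_so_far = 11

Maximum subarray: [1, 10]
Maximum sum: 11

The maximum subarray is [1, 10] with sum 11. This subarray runs from index 1 to index 2.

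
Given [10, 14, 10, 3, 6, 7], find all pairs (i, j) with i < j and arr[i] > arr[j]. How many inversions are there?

Finding inversions in [10, 14, 10, 3, 6, 7]:

(0, 3): arr[0]=10 > arr[3]=3
(0, 4): arr[0]=10 > arr[4]=6
(0, 5): arr[0]=10 > arr[5]=7
(1, 2): arr[1]=14 > arr[2]=10
(1, 3): arr[1]=14 > arr[3]=3
(1, 4): arr[1]=14 > arr[4]=6
(1, 5): arr[1]=14 > arr[5]=7
(2, 3): arr[2]=10 > arr[3]=3
(2, 4): arr[2]=10 > arr[4]=6
(2, 5): arr[2]=10 > arr[5]=7

Total inversions: 10

The array has 10 inversion(s): (0,3), (0,4), (0,5), (1,2), (1,3), (1,4), (1,5), (2,3), (2,4), (2,5). Each pair (i,j) satisfies i < j and arr[i] > arr[j].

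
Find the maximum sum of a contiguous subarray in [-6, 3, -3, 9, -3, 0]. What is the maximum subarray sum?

Using Kadane's algorithm on [-6, 3, -3, 9, -3, 0]:

Scanning through the array:
Position 1 (value 3): max_ending_here = 3, max_so_far = 3
Position 2 (value -3): max_ending_here = 0, max_so_far = 3
Position 3 (value 9): max_ending_here = 9, max_so_far = 9
Position 4 (value -3): max_ending_here = 6, max_so_far = 9
Position 5 (value 0): max_ending_here = 6, max_so_far = 9

Maximum subarray: [3, -3, 9]
Maximum sum: 9

The maximum subarray is [3, -3, 9] with sum 9. This subarray runs from index 1 to index 3.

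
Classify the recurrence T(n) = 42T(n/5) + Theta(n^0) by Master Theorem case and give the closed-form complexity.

Master Theorem for T(n) = 42T(n/5) + O(n^0):

a = 42, b = 5, c = 0
log_b(a) = log_5(42) = 2.3223

Case 1: c = 0 < log_5(42) = 2.3223
T(n) = O(n^(log_5 42))

For T(n) = 42T(n/5) + O(n^0): log_5(42) = 2.3223. This is Case 1 of the Master Theorem (c < log_b(a), work dominated by leaves), giving O(n^(log_5 42)).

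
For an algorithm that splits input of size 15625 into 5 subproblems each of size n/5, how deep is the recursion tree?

For divide and conquer with division factor 5:

Problem sizes at each level:
Level 0: 15625
Level 1: 3125
Level 2: 625
Level 3: 125
Level 4: 25
Level 5: 5
Level 6: 1

The root is level 0 and the size-1 base case is level 6 (the tree spans levels 0 through 6, i.e. 7 levels counting the root), so the depth is the number of divisions: log_5(15625) = 6

The recursion tree depth is log_5(15625) = 6. At each level, the problem size is divided by 5, so it takes 6 divisions to reduce to a base case of size 1. The algorithm makes 5 recursive calls at each level.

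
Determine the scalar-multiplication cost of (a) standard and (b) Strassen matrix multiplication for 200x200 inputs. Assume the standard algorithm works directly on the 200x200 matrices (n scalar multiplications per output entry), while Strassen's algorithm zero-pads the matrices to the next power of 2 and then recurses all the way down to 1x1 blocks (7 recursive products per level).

Matrix multiplication for 200x200 matrices:

Strassen's algorithm requires power-of-2 dimensions. Pad 200x200 to 256x256 (next power of 2).

Standard algorithm: 200^3 = 8000000 multiplications
Strassen's algorithm: 7^(log2(256)) = 7^8 = 5764801 multiplications
Savings: 8000000 - 5764801 = 2235199 multiplications

Standard: 8000000 multiplications (200^3). Strassen: 5764801 multiplications (7^8, after padding to 256x256). Strassen reduces 8 recursive multiplications to 7 at each level.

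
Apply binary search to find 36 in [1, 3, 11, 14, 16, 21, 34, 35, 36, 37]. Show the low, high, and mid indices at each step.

Binary search for 36 in [1, 3, 11, 14, 16, 21, 34, 35, 36, 37]:

lo=0, hi=9, mid=4, arr[mid]=16 -> 16 < 36, search right half
lo=5, hi=9, mid=7, arr[mid]=35 -> 35 < 36, search right half
lo=8, hi=9, mid=8, arr[mid]=36 -> Found target at index 8!

Binary search finds 36 at index 8 after 3 comparisons. The search repeatedly halves the search space by comparing with the middle element.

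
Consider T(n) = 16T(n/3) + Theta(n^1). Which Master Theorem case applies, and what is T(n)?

Master Theorem for T(n) = 16T(n/3) + O(n^1):

a = 16, b = 3, c = 1
log_b(a) = log_3(16) = 2.5237

Case 1: c = 1 < log_3(16) = 2.5237
T(n) = O(n^(log_3 16))

For T(n) = 16T(n/3) + O(n^1): log_3(16) = 2.5237. This is Case 1 of the Master Theorem (c < log_b(a), work dominated by leaves), giving O(n^(log_3 16)).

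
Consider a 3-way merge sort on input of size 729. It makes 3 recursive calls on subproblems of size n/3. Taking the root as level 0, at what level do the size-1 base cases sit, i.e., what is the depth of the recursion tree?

For divide and conquer with division factor 3:

Problem sizes at each level:
Level 0: 729
Level 1: 243
Level 2: 81
Level 3: 27
Level 4: 9
Level 5: 3
Level 6: 1

The root is level 0 and the size-1 base case is level 6 (the tree spans levels 0 through 6, i.e. 7 levels counting the root), so the depth is the number of divisions: log_3(729) = 6

The recursion tree depth is log_3(729) = 6. At each level, the problem size is divided by 3, so it takes 6 divisions to reduce to a base case of size 1. The algorithm makes 3 recursive calls at each level.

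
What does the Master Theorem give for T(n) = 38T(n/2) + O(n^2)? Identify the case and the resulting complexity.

Master Theorem for T(n) = 38T(n/2) + O(n^2):

a = 38, b = 2, c = 2
log_b(a) = log_2(38) = 5.2479

Case 1: c = 2 < log_2(38) = 5.2479
T(n) = O(n^(log_2 38))

For T(n) = 38T(n/2) + O(n^2): log_2(38) = 5.2479. This is Case 1 of the Master Theorem (c < log_b(a), work dominated by leaves), giving O(n^(log_2 38)).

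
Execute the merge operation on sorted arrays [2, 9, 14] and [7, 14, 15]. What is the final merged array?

Merging process:

Compare 2 vs 7: take 2 from left. Merged: [2]
Compare 9 vs 7: take 7 from right. Merged: [2, 7]
Compare 9 vs 14: take 9 from left. Merged: [2, 7, 9]
Compare 14 vs 14: take 14 from left. Merged: [2, 7, 9, 14]
Append remaining from right: [14, 15]. Merged: [2, 7, 9, 14, 14, 15]

Final merged array: [2, 7, 9, 14, 14, 15]
Total comparisons: 4

The merged array is [2, 7, 9, 14, 14, 15], requiring 4 comparisons. The merge step runs in O(n) time where n is the total number of elements.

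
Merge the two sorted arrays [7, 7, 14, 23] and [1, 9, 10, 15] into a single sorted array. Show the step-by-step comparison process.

Merging process:

Compare 7 vs 1: take 1 from right. Merged: [1]
Compare 7 vs 9: take 7 from left. Merged: [1, 7]
Compare 7 vs 9: take 7 from left. Merged: [1, 7, 7]
Compare 14 vs 9: take 9 from right. Merged: [1, 7, 7, 9]
Compare 14 vs 10: take 10 from right. Merged: [1, 7, 7, 9, 10]
Compare 14 vs 15: take 14 from left. Merged: [1, 7, 7, 9, 10, 14]
Compare 23 vs 15: take 15 from right. Merged: [1, 7, 7, 9, 10, 14, 15]
Append remaining from left: [23]. Merged: [1, 7, 7, 9, 10, 14, 15, 23]

Final merged array: [1, 7, 7, 9, 10, 14, 15, 23]
Total comparisons: 7

The merged array is [1, 7, 7, 9, 10, 14, 15, 23], requiring 7 comparisons. The merge step runs in O(n) time where n is the total number of elements.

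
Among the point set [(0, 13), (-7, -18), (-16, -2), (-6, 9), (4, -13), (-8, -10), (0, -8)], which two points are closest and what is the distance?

Computing all pairwise distances among 7 points:

d((0, 13), (-7, -18)) = 31.7805
d((0, 13), (-16, -2)) = 21.9317
d((0, 13), (-6, 9)) = 7.2111
d((0, 13), (4, -13)) = 26.3059
d((0, 13), (-8, -10)) = 24.3516
d((0, 13), (0, -8)) = 21.0
d((-7, -18), (-16, -2)) = 18.3576
d((-7, -18), (-6, 9)) = 27.0185
d((-7, -18), (4, -13)) = 12.083
d((-7, -18), (-8, -10)) = 8.0623
d((-7, -18), (0, -8)) = 12.2066
d((-16, -2), (-6, 9)) = 14.8661
d((-16, -2), (4, -13)) = 22.8254
d((-16, -2), (-8, -10)) = 11.3137
d((-16, -2), (0, -8)) = 17.088
d((-6, 9), (4, -13)) = 24.1661
d((-6, 9), (-8, -10)) = 19.105
d((-6, 9), (0, -8)) = 18.0278
d((4, -13), (-8, -10)) = 12.3693
d((4, -13), (0, -8)) = 6.4031 <-- minimum
d((-8, -10), (0, -8)) = 8.2462

Closest pair: (4, -13) and (0, -8) with distance 6.4031

The closest pair is (4, -13) and (0, -8) with Euclidean distance 6.4031. For 7 points, brute-force pairwise comparison is shown above. For large n, the divide-and-conquer algorithm (sort by x, recurse on halves, check the dividing strip) achieves O(n log n).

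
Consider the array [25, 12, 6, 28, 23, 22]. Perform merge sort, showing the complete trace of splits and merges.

Merge sort trace:

Split: [25, 12, 6, 28, 23, 22] -> [25, 12, 6] and [28, 23, 22]
  Split: [25, 12, 6] -> [25] and [12, 6]
    Split: [12, 6] -> [12] and [6]
    Merge: [12] + [6] -> [6, 12]
  Merge: [25] + [6, 12] -> [6, 12, 25]
  Split: [28, 23, 22] -> [28] and [23, 22]
    Split: [23, 22] -> [23] and [22]
    Merge: [23] + [22] -> [22, 23]
  Merge: [28] + [22, 23] -> [22, 23, 28]
Merge: [6, 12, 25] + [22, 23, 28] -> [6, 12, 22, 23, 25, 28]

Final sorted array: [6, 12, 22, 23, 25, 28]

The merge sort proceeds by recursively splitting the array and merging sorted halves.
After all merges, the sorted array is [6, 12, 22, 23, 25, 28].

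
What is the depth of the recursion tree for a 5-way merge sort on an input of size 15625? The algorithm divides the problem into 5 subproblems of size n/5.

For divide and conquer with division factor 5:

Problem sizes at each level:
Level 0: 15625
Level 1: 3125
Level 2: 625
Level 3: 125
Level 4: 25
Level 5: 5
Level 6: 1

The root is level 0 and the size-1 base case is level 6 (the tree spans levels 0 through 6, i.e. 7 levels counting the root), so the depth is the number of divisions: log_5(15625) = 6

The recursion tree depth is log_5(15625) = 6. At each level, the problem size is divided by 5, so it takes 6 divisions to reduce to a base case of size 1. The algorithm makes 5 recursive calls at each level.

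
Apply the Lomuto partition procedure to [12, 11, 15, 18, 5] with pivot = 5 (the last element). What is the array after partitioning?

Lomuto partition with pivot = 5:

Initial array: [12, 11, 15, 18, 5]

arr[0]=12 > 5: no swap
arr[1]=11 > 5: no swap
arr[2]=15 > 5: no swap
arr[3]=18 > 5: no swap

Place pivot at position 0: [5, 11, 15, 18, 12]
Pivot position: 0

After partitioning with pivot 5, the array becomes [5, 11, 15, 18, 12]. The pivot is placed at index 0. All elements to the left of the pivot are <= 5, and all elements to the right are > 5.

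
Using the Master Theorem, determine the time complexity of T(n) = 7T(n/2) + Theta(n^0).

Master Theorem for T(n) = 7T(n/2) + O(n^0):

a = 7, b = 2, c = 0
log_b(a) = log_2(7) = 2.8074

Case 1: c = 0 < log_2(7) = 2.8074
T(n) = O(n^(log_2 7))

For T(n) = 7T(n/2) + O(n^0): log_2(7) = 2.8074. This is Case 1 of the Master Theorem (c < log_b(a), work dominated by leaves), giving O(n^(log_2 7)).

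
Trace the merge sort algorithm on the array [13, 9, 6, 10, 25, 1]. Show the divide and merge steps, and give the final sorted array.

Merge sort trace:

Split: [13, 9, 6, 10, 25, 1] -> [13, 9, 6] and [10, 25, 1]
  Split: [13, 9, 6] -> [13] and [9, 6]
    Split: [9, 6] -> [9] and [6]
    Merge: [9] + [6] -> [6, 9]
  Merge: [13] + [6, 9] -> [6, 9, 13]
  Split: [10, 25, 1] -> [10] and [25, 1]
    Split: [25, 1] -> [25] and [1]
    Merge: [25] + [1] -> [1, 25]
  Merge: [10] + [1, 25] -> [1, 10, 25]
Merge: [6, 9, 13] + [1, 10, 25] -> [1, 6, 9, 10, 13, 25]

Final sorted array: [1, 6, 9, 10, 13, 25]

The merge sort proceeds by recursively splitting the array and merging sorted halves.
After all merges, the sorted array is [1, 6, 9, 10, 13, 25].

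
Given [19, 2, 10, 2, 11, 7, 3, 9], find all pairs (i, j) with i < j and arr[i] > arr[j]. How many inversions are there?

Finding inversions in [19, 2, 10, 2, 11, 7, 3, 9]:

(0, 1): arr[0]=19 > arr[1]=2
(0, 2): arr[0]=19 > arr[2]=10
(0, 3): arr[0]=19 > arr[3]=2
(0, 4): arr[0]=19 > arr[4]=11
(0, 5): arr[0]=19 > arr[5]=7
(0, 6): arr[0]=19 > arr[6]=3
(0, 7): arr[0]=19 > arr[7]=9
(2, 3): arr[2]=10 > arr[3]=2
(2, 5): arr[2]=10 > arr[5]=7
(2, 6): arr[2]=10 > arr[6]=3
(2, 7): arr[2]=10 > arr[7]=9
(4, 5): arr[4]=11 > arr[5]=7
(4, 6): arr[4]=11 > arr[6]=3
(4, 7): arr[4]=11 > arr[7]=9
(5, 6): arr[5]=7 > arr[6]=3

Total inversions: 15

The array has 15 inversion(s): (0,1), (0,2), (0,3), (0,4), (0,5), (0,6), (0,7), (2,3), (2,5), (2,6), (2,7), (4,5), (4,6), (4,7), (5,6). Each pair (i,j) satisfies i < j and arr[i] > arr[j].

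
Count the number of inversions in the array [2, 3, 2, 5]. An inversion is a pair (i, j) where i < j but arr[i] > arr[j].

Finding inversions in [2, 3, 2, 5]:

(1, 2): arr[1]=3 > arr[2]=2

Total inversions: 1

The array has 1 inversion(s): (1,2). Each pair (i,j) satisfies i < j and arr[i] > arr[j].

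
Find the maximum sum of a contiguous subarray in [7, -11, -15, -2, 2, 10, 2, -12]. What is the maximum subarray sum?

Using Kadane's algorithm on [7, -11, -15, -2, 2, 10, 2, -12]:

Scanning through the array:
Position 1 (value -11): max_ending_here = -4, max_so_far = 7
Position 2 (value -15): max_ending_here = -15, max_so_far = 7
Position 3 (value -2): max_ending_here = -2, max_so_far = 7
Position 4 (value 2): max_ending_here = 2, max_so_far = 7
Position 5 (value 10): max_ending_here = 12, max_so_far = 12
Position 6 (value 2): max_ending_here = 14, max_so_far = 14
Position 7 (value -12): max_ending_here = 2, max_so_far = 14

Maximum subarray: [2, 10, 2]
Maximum sum: 14

The maximum subarray is [2, 10, 2] with sum 14. This subarray runs from index 4 to index 6.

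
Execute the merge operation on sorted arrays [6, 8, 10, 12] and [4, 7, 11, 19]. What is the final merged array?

Merging process:

Compare 6 vs 4: take 4 from right. Merged: [4]
Compare 6 vs 7: take 6 from left. Merged: [4, 6]
Compare 8 vs 7: take 7 from right. Merged: [4, 6, 7]
Compare 8 vs 11: take 8 from left. Merged: [4, 6, 7, 8]
Compare 10 vs 11: take 10 from left. Merged: [4, 6, 7, 8, 10]
Compare 12 vs 11: take 11 from right. Merged: [4, 6, 7, 8, 10, 11]
Compare 12 vs 19: take 12 from left. Merged: [4, 6, 7, 8, 10, 11, 12]
Append remaining from right: [19]. Merged: [4, 6, 7, 8, 10, 11, 12, 19]

Final merged array: [4, 6, 7, 8, 10, 11, 12, 19]
Total comparisons: 7

The merged array is [4, 6, 7, 8, 10, 11, 12, 19], requiring 7 comparisons. The merge step runs in O(n) time where n is the total number of elements.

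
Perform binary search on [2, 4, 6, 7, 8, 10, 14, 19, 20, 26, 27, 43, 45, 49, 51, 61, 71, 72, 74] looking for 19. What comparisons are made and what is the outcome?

Binary search for 19 in [2, 4, 6, 7, 8, 10, 14, 19, 20, 26, 27, 43, 45, 49, 51, 61, 71, 72, 74]:

lo=0, hi=18, mid=9, arr[mid]=26 -> 26 > 19, search left half
lo=0, hi=8, mid=4, arr[mid]=8 -> 8 < 19, search right half
lo=5, hi=8, mid=6, arr[mid]=14 -> 14 < 19, search right half
lo=7, hi=8, mid=7, arr[mid]=19 -> Found target at index 7!

Binary search finds 19 at index 7 after 4 comparisons. The search repeatedly halves the search space by comparing with the middle element.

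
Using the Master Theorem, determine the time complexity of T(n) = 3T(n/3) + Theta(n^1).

Master Theorem for T(n) = 3T(n/3) + O(n^1):

a = 3, b = 3, c = 1
log_b(a) = log_3(3) = 1.0000

Case 2: c = 1 = log_3(3) = 1.0000
T(n) = O(n^1 log n) = O(n log n)

For T(n) = 3T(n/3) + O(n^1): log_3(3) = 1.0000. This is Case 2 of the Master Theorem (c = log_b(a), equal work at all levels), giving O(n log n).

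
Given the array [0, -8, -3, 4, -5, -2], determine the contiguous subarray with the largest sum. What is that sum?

Using Kadane's algorithm on [0, -8, -3, 4, -5, -2]:

Scanning through the array:
Position 1 (value -8): max_ending_here = -8, max_so_far = 0
Position 2 (value -3): max_ending_here = -3, max_so_far = 0
Position 3 (value 4): max_ending_here = 4, max_so_far = 4
Position 4 (value -5): max_ending_here = -1, max_so_far = 4
Position 5 (value -2): max_ending_here = -2, max_so_far = 4

Maximum subarray: [4]
Maximum sum: 4

The maximum subarray is [4] with sum 4. This subarray runs from index 3 to index 3.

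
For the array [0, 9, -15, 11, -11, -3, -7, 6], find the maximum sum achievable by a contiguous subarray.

Using Kadane's algorithm on [0, 9, -15, 11, -11, -3, -7, 6]:

Scanning through the array:
Position 1 (value 9): max_ending_here = 9, max_so_far = 9
Position 2 (value -15): max_ending_here = -6, max_so_far = 9
Position 3 (value 11): max_ending_here = 11, max_so_far = 11
Position 4 (value -11): max_ending_here = 0, max_so_far = 11
Position 5 (value -3): max_ending_here = -3, max_so_far = 11
Position 6 (value -7): max_ending_here = -7, max_so_far = 11
Position 7 (value 6): max_ending_here = 6, max_so_far = 11

Maximum subarray: [11]
Maximum sum: 11

The maximum subarray is [11] with sum 11. This subarray runs from index 3 to index 3.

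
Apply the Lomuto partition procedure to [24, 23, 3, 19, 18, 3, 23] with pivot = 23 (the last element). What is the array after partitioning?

Lomuto partition with pivot = 23:

Initial array: [24, 23, 3, 19, 18, 3, 23]

arr[0]=24 > 23: no swap
arr[1]=23 <= 23: swap with position 0, array becomes [23, 24, 3, 19, 18, 3, 23]
arr[2]=3 <= 23: swap with position 1, array becomes [23, 3, 24, 19, 18, 3, 23]
arr[3]=19 <= 23: swap with position 2, array becomes [23, 3, 19, 24, 18, 3, 23]
arr[4]=18 <= 23: swap with position 3, array becomes [23, 3, 19, 18, 24, 3, 23]
arr[5]=3 <= 23: swap with position 4, array becomes [23, 3, 19, 18, 3, 24, 23]

Place pivot at position 5: [23, 3, 19, 18, 3, 23, 24]
Pivot position: 5

After partitioning with pivot 23, the array becomes [23, 3, 19, 18, 3, 23, 24]. The pivot is placed at index 5. All elements to the left of the pivot are <= 23, and all elements to the right are > 23.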